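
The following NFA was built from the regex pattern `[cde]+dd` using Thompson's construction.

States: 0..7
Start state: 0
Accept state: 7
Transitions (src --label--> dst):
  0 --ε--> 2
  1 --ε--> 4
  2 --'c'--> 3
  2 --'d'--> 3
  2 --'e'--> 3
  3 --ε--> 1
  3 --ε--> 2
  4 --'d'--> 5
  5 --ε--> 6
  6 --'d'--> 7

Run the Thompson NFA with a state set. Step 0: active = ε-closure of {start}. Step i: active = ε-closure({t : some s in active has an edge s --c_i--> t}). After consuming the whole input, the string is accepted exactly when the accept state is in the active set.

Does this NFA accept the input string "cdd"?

Answer: ACCEPT

Derivation:
initial (ε-close {0}): {0,2}
'c' @ 1: {1,2,3,4}
'd' @ 2: {1,2,3,4,5,6}
'd' @ 3: {1,2,3,4,5,6,7}  [accepting]
final: {1,2,3,4,5,6,7}; accept 7 in set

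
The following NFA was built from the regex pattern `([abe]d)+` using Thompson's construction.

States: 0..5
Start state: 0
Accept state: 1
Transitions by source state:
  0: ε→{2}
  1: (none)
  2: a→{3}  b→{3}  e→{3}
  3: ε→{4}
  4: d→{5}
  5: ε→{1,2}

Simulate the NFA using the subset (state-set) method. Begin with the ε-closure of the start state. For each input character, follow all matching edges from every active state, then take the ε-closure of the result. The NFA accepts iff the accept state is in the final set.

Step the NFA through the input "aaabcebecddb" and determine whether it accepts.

S₀ = ε-closure({0}) = {0,2}
'a' @ 1: {3,4}
'a' @ 2: {}  — state set empty
rest 'abcebecddb' ignored (set empty)
end set {} — state 1 not in

Answer: REJECT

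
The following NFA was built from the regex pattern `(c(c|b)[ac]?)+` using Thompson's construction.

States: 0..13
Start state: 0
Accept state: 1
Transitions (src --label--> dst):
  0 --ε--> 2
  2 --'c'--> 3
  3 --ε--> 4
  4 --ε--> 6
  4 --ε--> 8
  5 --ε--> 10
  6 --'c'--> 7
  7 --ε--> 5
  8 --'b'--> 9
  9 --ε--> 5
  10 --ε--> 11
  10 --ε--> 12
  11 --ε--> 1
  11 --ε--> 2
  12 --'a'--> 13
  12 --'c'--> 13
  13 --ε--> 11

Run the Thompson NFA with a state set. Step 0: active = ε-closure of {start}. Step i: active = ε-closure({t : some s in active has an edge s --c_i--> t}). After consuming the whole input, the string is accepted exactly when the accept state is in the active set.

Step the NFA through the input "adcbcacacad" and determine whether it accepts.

initial (ε-close {0}): {0,2}
'a' @ 1: {}  — dead — no transitions
rest 'dcbcacacad' ignored (set empty)
after full input: {}  (accept=1 not in)

Answer: REJECT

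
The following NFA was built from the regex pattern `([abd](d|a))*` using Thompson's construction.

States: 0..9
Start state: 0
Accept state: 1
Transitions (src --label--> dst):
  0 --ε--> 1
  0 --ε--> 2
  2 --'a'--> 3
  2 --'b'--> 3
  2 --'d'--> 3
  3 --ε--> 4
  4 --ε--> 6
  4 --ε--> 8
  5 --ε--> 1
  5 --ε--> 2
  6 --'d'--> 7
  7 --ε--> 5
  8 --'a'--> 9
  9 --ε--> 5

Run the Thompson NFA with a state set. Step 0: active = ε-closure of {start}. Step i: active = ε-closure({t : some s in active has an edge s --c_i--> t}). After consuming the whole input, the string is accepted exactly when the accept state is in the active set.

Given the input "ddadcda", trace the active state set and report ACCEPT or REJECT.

initial (ε-close {0}): {0,1,2}
'd' @ 1: {3,4,6,8}
'd' @ 2: {1,2,5,7}  ✓accept
'a' @ 3: {3,4,6,8}
'd' @ 4: {1,2,5,7}  ✓accept
'c' @ 5: {}  — state set empty
rest 'da' ignored (set empty)
after full input: {}  (accept=1 not in)

Answer: REJECT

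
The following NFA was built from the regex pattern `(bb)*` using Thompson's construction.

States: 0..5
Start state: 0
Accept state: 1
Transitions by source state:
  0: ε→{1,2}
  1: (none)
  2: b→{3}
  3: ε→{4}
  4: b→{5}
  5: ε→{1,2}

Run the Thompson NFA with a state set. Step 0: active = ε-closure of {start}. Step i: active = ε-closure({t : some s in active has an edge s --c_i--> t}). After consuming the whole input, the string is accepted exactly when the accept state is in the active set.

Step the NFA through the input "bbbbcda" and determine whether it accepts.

Answer: REJECT

Derivation:
start: ε-closure({0}) = {0,1,2}
'b' @ 1: {3,4}
'b' @ 2: {1,2,5}  (accept∈set)
'b' @ 3: {3,4}
'b' @ 4: {1,2,5}  (accept∈set)
'c' @ 5: {}  — no active states
rest 'da' ignored (set empty)
after full input: {}  (accept=1 not in)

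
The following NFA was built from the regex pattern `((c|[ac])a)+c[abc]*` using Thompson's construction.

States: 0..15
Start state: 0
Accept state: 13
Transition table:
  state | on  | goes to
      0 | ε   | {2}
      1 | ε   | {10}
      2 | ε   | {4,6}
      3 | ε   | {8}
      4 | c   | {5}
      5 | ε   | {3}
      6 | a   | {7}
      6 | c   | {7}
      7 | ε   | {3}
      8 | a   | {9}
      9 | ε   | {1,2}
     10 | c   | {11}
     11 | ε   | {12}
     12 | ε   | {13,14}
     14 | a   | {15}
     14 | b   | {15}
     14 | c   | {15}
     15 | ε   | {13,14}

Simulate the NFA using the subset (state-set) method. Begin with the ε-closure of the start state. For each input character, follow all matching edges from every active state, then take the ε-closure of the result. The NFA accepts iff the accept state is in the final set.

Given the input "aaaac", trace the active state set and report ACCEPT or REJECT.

Answer: ACCEPT

Trace:
S₀ = ε-closure({0}) = {0,2,4,6}
'a' @ 1: {3,7,8}
'a' @ 2: {1,2,4,6,9,10}
'a' @ 3: {3,7,8}
'a' @ 4: {1,2,4,6,9,10}
'c' @ 5: {3,5,7,8,11,12,13,14}  [accepting]
end set {3,5,7,8,11,12,13,14} — state 13 in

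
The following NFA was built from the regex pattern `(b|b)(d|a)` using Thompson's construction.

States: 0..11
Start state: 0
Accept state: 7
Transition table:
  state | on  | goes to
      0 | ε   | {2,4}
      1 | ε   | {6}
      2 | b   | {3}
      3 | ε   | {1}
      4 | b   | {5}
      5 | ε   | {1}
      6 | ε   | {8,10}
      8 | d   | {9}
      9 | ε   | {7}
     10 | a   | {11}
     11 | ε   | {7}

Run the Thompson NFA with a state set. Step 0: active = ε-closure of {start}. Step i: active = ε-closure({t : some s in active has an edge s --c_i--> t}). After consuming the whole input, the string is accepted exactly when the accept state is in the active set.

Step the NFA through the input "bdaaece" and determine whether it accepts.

Answer: REJECT

Steps:
initial (ε-close {0}): {0,2,4}
'b' @ 1: {1,3,5,6,8,10}
'd' @ 2: {7,9}  [accepting]
'a' @ 3: {}  — dead — no transitions
rest 'aece' ignored (set empty)
end set {} — state 7 not in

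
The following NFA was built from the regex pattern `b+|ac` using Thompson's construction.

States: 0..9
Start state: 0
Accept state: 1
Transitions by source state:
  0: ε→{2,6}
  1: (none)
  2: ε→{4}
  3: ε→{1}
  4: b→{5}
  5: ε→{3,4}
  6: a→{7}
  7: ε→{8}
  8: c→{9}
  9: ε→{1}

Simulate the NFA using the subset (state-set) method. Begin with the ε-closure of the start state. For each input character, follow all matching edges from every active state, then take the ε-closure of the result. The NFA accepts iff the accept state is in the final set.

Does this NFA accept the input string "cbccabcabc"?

Answer: REJECT

Trace:
S₀ = ε-closure({0}) = {0,2,4,6}
'c' @ 1: {}  — dead — no transitions
rest 'bccabcabc' ignored (set empty)
final: {}; accept 1 not in set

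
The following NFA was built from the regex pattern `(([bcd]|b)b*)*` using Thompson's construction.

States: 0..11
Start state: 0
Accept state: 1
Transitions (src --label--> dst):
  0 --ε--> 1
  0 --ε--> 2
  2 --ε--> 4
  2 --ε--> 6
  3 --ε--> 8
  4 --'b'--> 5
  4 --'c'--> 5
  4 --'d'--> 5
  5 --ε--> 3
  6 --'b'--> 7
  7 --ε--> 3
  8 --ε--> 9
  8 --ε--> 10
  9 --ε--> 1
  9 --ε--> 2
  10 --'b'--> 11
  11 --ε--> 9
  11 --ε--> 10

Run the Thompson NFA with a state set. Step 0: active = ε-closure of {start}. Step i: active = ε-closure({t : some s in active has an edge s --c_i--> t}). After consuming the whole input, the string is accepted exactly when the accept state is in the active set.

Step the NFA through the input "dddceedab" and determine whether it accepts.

initial (ε-close {0}): {0,1,2,4,6}
'd' @ 1: {1,2,3,4,5,6,8,9,10}  ✓accept
'd' @ 2: {1,2,3,4,5,6,8,9,10}  ✓accept
'd' @ 3: {1,2,3,4,5,6,8,9,10}  ✓accept
'c' @ 4: {1,2,3,4,5,6,8,9,10}  ✓accept
'e' @ 5: {}  — dead — no transitions
rest 'edab' ignored (set empty)
final: {}; accept 1 not in set

Answer: REJECT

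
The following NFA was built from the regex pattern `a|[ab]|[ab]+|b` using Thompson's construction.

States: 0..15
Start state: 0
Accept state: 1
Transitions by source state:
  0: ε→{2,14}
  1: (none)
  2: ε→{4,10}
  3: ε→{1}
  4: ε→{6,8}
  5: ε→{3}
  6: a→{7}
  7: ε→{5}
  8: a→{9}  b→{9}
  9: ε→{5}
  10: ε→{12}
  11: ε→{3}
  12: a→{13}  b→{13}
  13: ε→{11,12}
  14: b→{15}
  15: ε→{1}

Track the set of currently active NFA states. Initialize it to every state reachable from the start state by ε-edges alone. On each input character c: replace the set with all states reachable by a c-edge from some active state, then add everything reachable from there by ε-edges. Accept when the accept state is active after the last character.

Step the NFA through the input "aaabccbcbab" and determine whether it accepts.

S₀ = ε-closure({0}) = {0,2,4,6,8,10,12,14}
'a' @ 1: {1,3,5,7,9,11,12,13}  ✓accept
'a' @ 2: {1,3,11,12,13}  ✓accept
'a' @ 3: {1,3,11,12,13}  ✓accept
'b' @ 4: {1,3,11,12,13}  ✓accept
'c' @ 5: {}  — dead — no transitions
rest 'cbcbab' ignored (set empty)
after full input: {}  (accept=1 not in)

Answer: REJECT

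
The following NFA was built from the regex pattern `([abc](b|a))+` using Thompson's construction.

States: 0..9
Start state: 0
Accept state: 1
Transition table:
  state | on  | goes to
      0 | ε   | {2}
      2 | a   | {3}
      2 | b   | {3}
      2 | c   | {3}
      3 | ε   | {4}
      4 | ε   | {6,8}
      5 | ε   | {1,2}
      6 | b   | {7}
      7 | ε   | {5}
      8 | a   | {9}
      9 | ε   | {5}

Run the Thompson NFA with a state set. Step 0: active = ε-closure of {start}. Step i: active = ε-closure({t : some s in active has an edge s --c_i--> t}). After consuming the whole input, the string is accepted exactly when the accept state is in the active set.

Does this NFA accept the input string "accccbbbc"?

S₀ = ε-closure({0}) = {0,2}
'a' @ 1: {3,4,6,8}
'c' @ 2: {}  — state set empty
rest 'cccbbbc' ignored (set empty)
after full input: {}  (accept=1 not in)

Answer: REJECT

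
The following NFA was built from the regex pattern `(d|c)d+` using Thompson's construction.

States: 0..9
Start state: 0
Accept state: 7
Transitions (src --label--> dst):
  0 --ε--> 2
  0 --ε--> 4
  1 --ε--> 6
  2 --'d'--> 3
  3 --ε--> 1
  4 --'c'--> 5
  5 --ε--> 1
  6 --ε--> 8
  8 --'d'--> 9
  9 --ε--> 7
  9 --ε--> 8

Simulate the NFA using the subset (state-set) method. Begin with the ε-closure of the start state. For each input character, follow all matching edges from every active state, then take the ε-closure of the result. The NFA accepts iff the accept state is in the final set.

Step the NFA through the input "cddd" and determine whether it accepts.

S₀ = ε-closure({0}) = {0,2,4}
'c' @ 1: {1,5,6,8}
'd' @ 2: {7,8,9}  [accepting]
'd' @ 3: {7,8,9}  [accepting]
'd' @ 4: {7,8,9}  [accepting]
final: {7,8,9}; accept 7 in set

Answer: ACCEPT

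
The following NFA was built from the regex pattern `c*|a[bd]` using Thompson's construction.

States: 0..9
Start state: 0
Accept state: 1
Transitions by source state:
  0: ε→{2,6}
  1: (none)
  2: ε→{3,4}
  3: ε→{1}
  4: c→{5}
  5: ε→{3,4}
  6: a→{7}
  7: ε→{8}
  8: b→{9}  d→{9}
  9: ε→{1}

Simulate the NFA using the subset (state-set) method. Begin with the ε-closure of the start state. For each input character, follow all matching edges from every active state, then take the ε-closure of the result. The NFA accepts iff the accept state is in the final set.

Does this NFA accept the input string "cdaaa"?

Answer: REJECT

Steps:
initial (ε-close {0}): {0,1,2,3,4,6}
'c' @ 1: {1,3,4,5}  [accepting]
'd' @ 2: {}  — no active states
rest 'aaa' ignored (set empty)
after full input: {}  (accept=1 not in)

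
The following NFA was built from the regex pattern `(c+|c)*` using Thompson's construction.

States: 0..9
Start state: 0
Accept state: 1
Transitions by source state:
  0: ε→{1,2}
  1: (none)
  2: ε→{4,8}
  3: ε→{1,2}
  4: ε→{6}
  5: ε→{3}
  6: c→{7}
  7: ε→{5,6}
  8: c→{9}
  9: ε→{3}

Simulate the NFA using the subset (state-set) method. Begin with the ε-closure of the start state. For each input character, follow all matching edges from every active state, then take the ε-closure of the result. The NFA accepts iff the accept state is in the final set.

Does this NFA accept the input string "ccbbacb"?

Answer: REJECT

Trace:
initial (ε-close {0}): {0,1,2,4,6,8}
'c' @ 1: {1,2,3,4,5,6,7,8,9}  (accept∈set)
'c' @ 2: {1,2,3,4,5,6,7,8,9}  (accept∈set)
'b' @ 3: {}  — dead — no transitions
rest 'bacb' ignored (set empty)
end set {} — state 1 not in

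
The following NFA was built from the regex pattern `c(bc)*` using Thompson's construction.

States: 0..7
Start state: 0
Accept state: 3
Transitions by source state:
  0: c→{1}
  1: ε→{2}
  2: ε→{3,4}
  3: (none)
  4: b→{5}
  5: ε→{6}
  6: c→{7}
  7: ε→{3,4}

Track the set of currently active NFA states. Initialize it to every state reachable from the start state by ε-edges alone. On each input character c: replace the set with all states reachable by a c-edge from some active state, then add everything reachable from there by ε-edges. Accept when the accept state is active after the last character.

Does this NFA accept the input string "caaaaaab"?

Answer: REJECT

Derivation:
start: ε-closure({0}) = {0}
'c' @ 1: {1,2,3,4}  [accepting]
'a' @ 2: {}  — no active states
rest 'aaaaab' ignored (set empty)
after full input: {}  (accept=3 not in)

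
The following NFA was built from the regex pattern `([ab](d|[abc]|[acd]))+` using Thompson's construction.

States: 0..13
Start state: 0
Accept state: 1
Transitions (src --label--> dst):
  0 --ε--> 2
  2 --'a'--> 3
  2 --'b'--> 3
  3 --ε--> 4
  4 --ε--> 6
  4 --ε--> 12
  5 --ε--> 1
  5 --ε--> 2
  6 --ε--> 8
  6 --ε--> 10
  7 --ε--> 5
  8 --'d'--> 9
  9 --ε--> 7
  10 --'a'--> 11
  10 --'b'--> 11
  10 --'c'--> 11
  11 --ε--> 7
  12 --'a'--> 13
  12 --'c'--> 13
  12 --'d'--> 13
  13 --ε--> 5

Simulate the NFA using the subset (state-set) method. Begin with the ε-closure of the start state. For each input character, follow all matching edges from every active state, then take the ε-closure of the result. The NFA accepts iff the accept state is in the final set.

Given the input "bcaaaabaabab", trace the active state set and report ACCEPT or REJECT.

Answer: ACCEPT

Derivation:
start: ε-closure({0}) = {0,2}
'b' @ 1: {3,4,6,8,10,12}
'c' @ 2: {1,2,5,7,11,13}  [accepting]
'a' @ 3: {3,4,6,8,10,12}
'a' @ 4: {1,2,5,7,11,13}  [accepting]
'a' @ 5: {3,4,6,8,10,12}
'a' @ 6: {1,2,5,7,11,13}  [accepting]
'b' @ 7: {3,4,6,8,10,12}
'a' @ 8: {1,2,5,7,11,13}  [accepting]
'a' @ 9: {3,4,6,8,10,12}
'b' @ 10: {1,2,5,7,11}  [accepting]
'a' @ 11: {3,4,6,8,10,12}
'b' @ 12: {1,2,5,7,11}  [accepting]
end set {1,2,5,7,11} — state 1 in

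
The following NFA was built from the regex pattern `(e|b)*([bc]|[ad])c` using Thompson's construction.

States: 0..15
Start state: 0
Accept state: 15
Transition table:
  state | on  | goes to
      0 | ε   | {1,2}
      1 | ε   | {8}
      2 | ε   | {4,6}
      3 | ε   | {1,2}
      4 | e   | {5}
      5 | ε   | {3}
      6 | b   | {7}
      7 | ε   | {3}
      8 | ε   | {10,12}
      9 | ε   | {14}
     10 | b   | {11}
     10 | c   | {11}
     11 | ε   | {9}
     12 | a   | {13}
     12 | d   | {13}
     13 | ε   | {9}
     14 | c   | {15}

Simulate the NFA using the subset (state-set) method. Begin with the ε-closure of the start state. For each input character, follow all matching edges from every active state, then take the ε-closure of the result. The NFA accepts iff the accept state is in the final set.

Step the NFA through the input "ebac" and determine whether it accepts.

S₀ = ε-closure({0}) = {0,1,2,4,6,8,10,12}
'e' @ 1: {1,2,3,4,5,6,8,10,12}
'b' @ 2: {1,2,3,4,6,7,8,9,10,11,12,14}
'a' @ 3: {9,13,14}
'c' @ 4: {15}  (accept∈set)
after full input: {15}  (accept=15 in)

Answer: ACCEPT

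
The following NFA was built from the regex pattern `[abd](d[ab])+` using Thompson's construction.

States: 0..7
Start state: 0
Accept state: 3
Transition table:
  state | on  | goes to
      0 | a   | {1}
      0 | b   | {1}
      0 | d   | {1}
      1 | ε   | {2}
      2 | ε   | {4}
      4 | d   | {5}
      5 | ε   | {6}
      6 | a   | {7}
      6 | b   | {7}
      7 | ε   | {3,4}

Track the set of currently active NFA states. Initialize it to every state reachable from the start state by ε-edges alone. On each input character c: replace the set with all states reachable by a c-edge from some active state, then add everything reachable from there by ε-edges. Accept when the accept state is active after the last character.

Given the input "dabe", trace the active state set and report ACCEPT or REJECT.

Answer: REJECT

Derivation:
start: ε-closure({0}) = {0}
'd' @ 1: {1,2,4}
'a' @ 2: {}  — dead — no transitions
rest 'be' ignored (set empty)
end set {} — state 3 not in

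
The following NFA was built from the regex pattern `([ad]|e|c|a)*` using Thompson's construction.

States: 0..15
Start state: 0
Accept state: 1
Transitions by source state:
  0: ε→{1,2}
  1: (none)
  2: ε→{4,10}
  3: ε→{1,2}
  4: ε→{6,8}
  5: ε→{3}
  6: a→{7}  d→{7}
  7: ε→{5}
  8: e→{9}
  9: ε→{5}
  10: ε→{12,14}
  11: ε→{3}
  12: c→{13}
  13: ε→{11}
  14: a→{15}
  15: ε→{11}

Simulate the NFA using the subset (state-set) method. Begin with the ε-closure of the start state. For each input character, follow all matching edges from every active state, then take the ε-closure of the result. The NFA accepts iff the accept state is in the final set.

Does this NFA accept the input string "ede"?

Answer: ACCEPT

Derivation:
S₀ = ε-closure({0}) = {0,1,2,4,6,8,10,12,14}
'e' @ 1: {1,2,3,4,5,6,8,9,10,12,14}  [accepting]
'd' @ 2: {1,2,3,4,5,6,7,8,10,12,14}  [accepting]
'e' @ 3: {1,2,3,4,5,6,8,9,10,12,14}  [accepting]
after full input: {1,2,3,4,5,6,8,9,10,12,14}  (accept=1 in)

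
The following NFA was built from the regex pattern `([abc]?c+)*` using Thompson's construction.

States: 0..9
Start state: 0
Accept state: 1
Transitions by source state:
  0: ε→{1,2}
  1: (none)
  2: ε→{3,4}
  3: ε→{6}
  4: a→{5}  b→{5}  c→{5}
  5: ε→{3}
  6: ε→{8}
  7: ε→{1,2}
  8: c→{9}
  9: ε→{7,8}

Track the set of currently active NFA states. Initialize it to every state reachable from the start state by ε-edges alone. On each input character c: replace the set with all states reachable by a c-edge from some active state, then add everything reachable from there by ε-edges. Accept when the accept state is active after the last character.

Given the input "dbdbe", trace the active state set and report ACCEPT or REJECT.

Answer: REJECT

Derivation:
start: ε-closure({0}) = {0,1,2,3,4,6,8}
'd' @ 1: {}  — no active states
rest 'bdbe' ignored (set empty)
final: {}; accept 1 not in set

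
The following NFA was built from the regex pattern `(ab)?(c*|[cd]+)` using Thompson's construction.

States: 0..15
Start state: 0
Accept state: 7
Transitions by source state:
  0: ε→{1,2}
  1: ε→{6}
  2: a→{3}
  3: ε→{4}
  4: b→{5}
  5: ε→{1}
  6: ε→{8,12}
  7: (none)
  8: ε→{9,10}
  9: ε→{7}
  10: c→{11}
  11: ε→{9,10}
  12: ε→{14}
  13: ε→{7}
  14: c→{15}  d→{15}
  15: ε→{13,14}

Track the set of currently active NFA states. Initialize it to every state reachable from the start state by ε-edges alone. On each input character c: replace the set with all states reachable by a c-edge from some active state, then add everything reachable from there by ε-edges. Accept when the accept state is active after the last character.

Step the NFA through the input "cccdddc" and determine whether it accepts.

Answer: ACCEPT

Trace:
initial (ε-close {0}): {0,1,2,6,7,8,9,10,12,14}
'c' @ 1: {7,9,10,11,13,14,15}  [accepting]
'c' @ 2: {7,9,10,11,13,14,15}  [accepting]
'c' @ 3: {7,9,10,11,13,14,15}  [accepting]
'd' @ 4: {7,13,14,15}  [accepting]
'd' @ 5: {7,13,14,15}  [accepting]
'd' @ 6: {7,13,14,15}  [accepting]
'c' @ 7: {7,13,14,15}  [accepting]
after full input: {7,13,14,15}  (accept=7 in)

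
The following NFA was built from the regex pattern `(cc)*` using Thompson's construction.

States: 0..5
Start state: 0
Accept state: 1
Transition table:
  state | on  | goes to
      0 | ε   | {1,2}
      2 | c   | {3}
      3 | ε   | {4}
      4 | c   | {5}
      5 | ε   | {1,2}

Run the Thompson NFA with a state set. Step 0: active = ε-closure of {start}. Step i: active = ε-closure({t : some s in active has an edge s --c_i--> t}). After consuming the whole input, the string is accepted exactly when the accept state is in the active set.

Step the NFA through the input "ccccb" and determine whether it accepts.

S₀ = ε-closure({0}) = {0,1,2}
'c' @ 1: {3,4}
'c' @ 2: {1,2,5}  (accept∈set)
'c' @ 3: {3,4}
'c' @ 4: {1,2,5}  (accept∈set)
'b' @ 5: {}  — no active states
end set {} — state 1 not in

Answer: REJECT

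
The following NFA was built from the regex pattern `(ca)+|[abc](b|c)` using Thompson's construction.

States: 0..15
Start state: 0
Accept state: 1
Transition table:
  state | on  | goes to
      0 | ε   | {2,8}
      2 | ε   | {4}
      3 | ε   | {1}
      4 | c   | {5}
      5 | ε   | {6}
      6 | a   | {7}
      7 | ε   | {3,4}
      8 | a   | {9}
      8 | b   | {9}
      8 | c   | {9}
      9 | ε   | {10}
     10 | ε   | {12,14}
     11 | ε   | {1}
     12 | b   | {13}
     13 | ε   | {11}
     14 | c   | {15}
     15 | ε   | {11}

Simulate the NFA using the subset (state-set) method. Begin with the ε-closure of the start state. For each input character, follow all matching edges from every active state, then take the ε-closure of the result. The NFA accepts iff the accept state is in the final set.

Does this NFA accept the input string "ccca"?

initial (ε-close {0}): {0,2,4,8}
'c' @ 1: {5,6,9,10,12,14}
'c' @ 2: {1,11,15}  ✓accept
'c' @ 3: {}  — dead — no transitions
rest 'a' ignored (set empty)
end set {} — state 1 not in

Answer: REJECT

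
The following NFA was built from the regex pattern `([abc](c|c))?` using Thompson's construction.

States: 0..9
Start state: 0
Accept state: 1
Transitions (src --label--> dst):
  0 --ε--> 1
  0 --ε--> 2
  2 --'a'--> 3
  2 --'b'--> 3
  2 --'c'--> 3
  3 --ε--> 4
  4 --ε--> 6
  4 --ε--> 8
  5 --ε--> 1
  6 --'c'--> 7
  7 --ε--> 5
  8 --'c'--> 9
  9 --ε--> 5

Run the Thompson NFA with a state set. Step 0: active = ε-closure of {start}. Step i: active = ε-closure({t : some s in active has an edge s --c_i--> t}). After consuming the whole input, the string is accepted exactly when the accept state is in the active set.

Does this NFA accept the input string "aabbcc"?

Answer: REJECT

Steps:
S₀ = ε-closure({0}) = {0,1,2}
'a' @ 1: {3,4,6,8}
'a' @ 2: {}  — state set empty
rest 'bbcc' ignored (set empty)
final: {}; accept 1 not in set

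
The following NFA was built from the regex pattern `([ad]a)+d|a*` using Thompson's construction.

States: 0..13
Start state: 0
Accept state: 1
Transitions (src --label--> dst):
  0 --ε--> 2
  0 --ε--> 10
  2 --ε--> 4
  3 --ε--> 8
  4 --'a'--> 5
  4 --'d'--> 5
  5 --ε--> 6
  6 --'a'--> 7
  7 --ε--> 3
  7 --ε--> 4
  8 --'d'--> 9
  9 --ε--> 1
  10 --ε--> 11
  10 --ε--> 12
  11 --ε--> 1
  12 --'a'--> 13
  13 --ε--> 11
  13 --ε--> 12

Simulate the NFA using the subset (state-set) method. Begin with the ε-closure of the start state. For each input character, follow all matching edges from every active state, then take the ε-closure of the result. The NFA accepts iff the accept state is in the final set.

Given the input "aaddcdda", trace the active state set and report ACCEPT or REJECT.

Answer: REJECT

Steps:
initial (ε-close {0}): {0,1,2,4,10,11,12}
'a' @ 1: {1,5,6,11,12,13}  [accepting]
'a' @ 2: {1,3,4,7,8,11,12,13}  [accepting]
'd' @ 3: {1,5,6,9}  [accepting]
'd' @ 4: {}  — dead — no transitions
rest 'cdda' ignored (set empty)
after full input: {}  (accept=1 not in)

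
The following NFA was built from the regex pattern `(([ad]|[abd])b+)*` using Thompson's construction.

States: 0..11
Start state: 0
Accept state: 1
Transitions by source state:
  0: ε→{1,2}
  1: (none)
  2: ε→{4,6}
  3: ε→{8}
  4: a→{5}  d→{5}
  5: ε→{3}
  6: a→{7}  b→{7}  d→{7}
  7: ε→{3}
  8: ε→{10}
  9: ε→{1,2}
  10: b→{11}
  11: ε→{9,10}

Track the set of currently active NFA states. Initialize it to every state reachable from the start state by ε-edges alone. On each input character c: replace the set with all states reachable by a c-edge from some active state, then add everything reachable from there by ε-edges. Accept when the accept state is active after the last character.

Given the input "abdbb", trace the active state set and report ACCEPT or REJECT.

initial (ε-close {0}): {0,1,2,4,6}
'a' @ 1: {3,5,7,8,10}
'b' @ 2: {1,2,4,6,9,10,11}  (accept∈set)
'd' @ 3: {3,5,7,8,10}
'b' @ 4: {1,2,4,6,9,10,11}  (accept∈set)
'b' @ 5: {1,2,3,4,6,7,8,9,10,11}  (accept∈set)
final: {1,2,3,4,6,7,8,9,10,11}; accept 1 in set

Answer: ACCEPT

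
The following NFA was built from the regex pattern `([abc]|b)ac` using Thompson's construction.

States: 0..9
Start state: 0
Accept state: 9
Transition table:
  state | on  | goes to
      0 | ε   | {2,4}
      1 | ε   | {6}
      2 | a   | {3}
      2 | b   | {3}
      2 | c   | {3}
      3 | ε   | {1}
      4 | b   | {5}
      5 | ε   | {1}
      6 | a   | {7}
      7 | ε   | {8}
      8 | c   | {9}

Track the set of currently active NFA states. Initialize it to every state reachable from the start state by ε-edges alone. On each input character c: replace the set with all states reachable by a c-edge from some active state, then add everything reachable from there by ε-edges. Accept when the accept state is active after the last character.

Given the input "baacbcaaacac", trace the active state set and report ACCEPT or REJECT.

Answer: REJECT

Trace:
start: ε-closure({0}) = {0,2,4}
'b' @ 1: {1,3,5,6}
'a' @ 2: {7,8}
'a' @ 3: {}  — state set empty
rest 'cbcaaacac' ignored (set empty)
final: {}; accept 9 not in set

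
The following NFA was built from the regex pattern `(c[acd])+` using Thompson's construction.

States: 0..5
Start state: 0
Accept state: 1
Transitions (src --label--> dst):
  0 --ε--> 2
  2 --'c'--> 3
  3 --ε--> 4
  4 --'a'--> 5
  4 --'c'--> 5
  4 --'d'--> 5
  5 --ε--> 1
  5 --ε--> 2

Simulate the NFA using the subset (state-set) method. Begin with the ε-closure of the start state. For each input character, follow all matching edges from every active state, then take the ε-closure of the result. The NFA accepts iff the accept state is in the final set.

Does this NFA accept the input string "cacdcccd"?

S₀ = ε-closure({0}) = {0,2}
'c' @ 1: {3,4}
'a' @ 2: {1,2,5}  (accept∈set)
'c' @ 3: {3,4}
'd' @ 4: {1,2,5}  (accept∈set)
'c' @ 5: {3,4}
'c' @ 6: {1,2,5}  (accept∈set)
'c' @ 7: {3,4}
'd' @ 8: {1,2,5}  (accept∈set)
end set {1,2,5} — state 1 in

Answer: ACCEPT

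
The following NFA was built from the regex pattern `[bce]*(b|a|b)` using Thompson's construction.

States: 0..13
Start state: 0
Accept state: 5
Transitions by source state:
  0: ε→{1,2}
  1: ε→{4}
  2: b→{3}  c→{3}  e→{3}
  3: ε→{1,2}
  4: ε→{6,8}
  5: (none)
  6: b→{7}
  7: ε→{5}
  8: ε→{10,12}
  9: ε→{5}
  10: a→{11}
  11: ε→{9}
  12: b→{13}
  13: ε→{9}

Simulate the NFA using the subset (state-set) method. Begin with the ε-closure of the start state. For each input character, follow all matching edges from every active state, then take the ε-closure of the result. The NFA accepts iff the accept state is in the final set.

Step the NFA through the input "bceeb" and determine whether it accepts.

Answer: ACCEPT

Trace:
S₀ = ε-closure({0}) = {0,1,2,4,6,8,10,12}
'b' @ 1: {1,2,3,4,5,6,7,8,9,10,12,13}  ✓accept
'c' @ 2: {1,2,3,4,6,8,10,12}
'e' @ 3: {1,2,3,4,6,8,10,12}
'e' @ 4: {1,2,3,4,6,8,10,12}
'b' @ 5: {1,2,3,4,5,6,7,8,9,10,12,13}  ✓accept
end set {1,2,3,4,5,6,7,8,9,10,12,13} — state 5 in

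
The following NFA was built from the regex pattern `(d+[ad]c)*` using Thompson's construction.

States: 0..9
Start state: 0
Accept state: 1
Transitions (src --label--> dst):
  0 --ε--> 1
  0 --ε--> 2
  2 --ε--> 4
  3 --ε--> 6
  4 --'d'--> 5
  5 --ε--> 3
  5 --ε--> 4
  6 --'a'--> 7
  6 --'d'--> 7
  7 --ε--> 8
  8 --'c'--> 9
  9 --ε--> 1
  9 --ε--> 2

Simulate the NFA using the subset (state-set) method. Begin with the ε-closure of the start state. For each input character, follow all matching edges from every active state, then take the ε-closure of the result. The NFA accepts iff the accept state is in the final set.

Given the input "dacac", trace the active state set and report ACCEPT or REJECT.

Answer: REJECT

Steps:
initial (ε-close {0}): {0,1,2,4}
'd' @ 1: {3,4,5,6}
'a' @ 2: {7,8}
'c' @ 3: {1,2,4,9}  [accepting]
'a' @ 4: {}  — state set empty
rest 'c' ignored (set empty)
after full input: {}  (accept=1 not in)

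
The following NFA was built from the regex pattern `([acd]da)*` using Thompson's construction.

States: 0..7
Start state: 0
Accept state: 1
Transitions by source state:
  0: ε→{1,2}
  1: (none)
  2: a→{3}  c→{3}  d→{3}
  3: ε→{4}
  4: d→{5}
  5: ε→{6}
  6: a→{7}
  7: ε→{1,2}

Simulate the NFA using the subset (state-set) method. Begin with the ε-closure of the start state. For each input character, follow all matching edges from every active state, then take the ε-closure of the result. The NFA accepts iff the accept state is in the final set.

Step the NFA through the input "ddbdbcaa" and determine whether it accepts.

Answer: REJECT

Steps:
start: ε-closure({0}) = {0,1,2}
'd' @ 1: {3,4}
'd' @ 2: {5,6}
'b' @ 3: {}  — dead — no transitions
rest 'dbcaa' ignored (set empty)
final: {}; accept 1 not in set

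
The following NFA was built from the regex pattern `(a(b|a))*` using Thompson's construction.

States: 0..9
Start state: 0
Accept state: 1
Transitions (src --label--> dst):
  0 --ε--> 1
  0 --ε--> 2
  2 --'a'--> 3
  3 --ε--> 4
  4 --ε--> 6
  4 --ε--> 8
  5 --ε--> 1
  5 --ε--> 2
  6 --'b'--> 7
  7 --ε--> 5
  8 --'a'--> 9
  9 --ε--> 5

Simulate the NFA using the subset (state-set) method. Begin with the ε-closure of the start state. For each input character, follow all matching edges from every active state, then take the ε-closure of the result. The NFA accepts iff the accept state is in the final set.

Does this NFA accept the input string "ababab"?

S₀ = ε-closure({0}) = {0,1,2}
'a' @ 1: {3,4,6,8}
'b' @ 2: {1,2,5,7}  [accepting]
'a' @ 3: {3,4,6,8}
'b' @ 4: {1,2,5,7}  [accepting]
'a' @ 5: {3,4,6,8}
'b' @ 6: {1,2,5,7}  [accepting]
final: {1,2,5,7}; accept 1 in set

Answer: ACCEPT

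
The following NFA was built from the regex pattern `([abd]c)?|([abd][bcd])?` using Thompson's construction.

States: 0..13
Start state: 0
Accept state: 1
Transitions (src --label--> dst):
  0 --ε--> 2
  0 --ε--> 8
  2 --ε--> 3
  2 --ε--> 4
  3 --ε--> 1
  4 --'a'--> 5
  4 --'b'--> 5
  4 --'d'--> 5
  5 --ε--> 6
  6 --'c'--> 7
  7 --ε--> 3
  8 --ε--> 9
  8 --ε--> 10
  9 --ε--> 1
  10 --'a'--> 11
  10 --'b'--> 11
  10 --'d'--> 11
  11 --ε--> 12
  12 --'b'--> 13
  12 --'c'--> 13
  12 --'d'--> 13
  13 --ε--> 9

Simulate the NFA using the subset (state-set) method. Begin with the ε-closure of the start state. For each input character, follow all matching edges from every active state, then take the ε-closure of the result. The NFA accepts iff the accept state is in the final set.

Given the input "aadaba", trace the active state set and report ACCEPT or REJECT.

Answer: REJECT

Trace:
start: ε-closure({0}) = {0,1,2,3,4,8,9,10}
'a' @ 1: {5,6,11,12}
'a' @ 2: {}  — no active states
rest 'daba' ignored (set empty)
final: {}; accept 1 not in set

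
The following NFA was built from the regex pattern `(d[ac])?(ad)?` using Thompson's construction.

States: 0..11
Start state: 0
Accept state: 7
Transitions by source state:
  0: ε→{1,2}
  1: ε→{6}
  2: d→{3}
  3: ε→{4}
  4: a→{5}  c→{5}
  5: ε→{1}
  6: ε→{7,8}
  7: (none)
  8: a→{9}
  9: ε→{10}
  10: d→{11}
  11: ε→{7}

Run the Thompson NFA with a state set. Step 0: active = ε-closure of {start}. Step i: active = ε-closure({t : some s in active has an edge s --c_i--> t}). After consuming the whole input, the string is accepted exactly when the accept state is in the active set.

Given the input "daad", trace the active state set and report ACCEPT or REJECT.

Answer: ACCEPT

Derivation:
initial (ε-close {0}): {0,1,2,6,7,8}
'd' @ 1: {3,4}
'a' @ 2: {1,5,6,7,8}  [accepting]
'a' @ 3: {9,10}
'd' @ 4: {7,11}  [accepting]
final: {7,11}; accept 7 in set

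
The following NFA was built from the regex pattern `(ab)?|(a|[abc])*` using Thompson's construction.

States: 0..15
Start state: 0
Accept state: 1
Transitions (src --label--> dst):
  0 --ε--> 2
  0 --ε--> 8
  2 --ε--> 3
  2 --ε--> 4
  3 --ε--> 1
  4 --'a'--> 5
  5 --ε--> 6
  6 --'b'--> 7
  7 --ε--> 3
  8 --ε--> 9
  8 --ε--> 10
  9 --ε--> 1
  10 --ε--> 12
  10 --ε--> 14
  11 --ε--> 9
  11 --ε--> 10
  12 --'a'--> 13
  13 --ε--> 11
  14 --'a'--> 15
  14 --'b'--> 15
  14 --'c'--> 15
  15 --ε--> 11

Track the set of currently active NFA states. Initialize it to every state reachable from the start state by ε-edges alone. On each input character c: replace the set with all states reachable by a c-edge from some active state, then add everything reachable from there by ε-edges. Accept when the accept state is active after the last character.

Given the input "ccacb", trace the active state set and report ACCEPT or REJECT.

Answer: ACCEPT

Trace:
S₀ = ε-closure({0}) = {0,1,2,3,4,8,9,10,12,14}
'c' @ 1: {1,9,10,11,12,14,15}  [accepting]
'c' @ 2: {1,9,10,11,12,14,15}  [accepting]
'a' @ 3: {1,9,10,11,12,13,14,15}  [accepting]
'c' @ 4: {1,9,10,11,12,14,15}  [accepting]
'b' @ 5: {1,9,10,11,12,14,15}  [accepting]
end set {1,9,10,11,12,14,15} — state 1 in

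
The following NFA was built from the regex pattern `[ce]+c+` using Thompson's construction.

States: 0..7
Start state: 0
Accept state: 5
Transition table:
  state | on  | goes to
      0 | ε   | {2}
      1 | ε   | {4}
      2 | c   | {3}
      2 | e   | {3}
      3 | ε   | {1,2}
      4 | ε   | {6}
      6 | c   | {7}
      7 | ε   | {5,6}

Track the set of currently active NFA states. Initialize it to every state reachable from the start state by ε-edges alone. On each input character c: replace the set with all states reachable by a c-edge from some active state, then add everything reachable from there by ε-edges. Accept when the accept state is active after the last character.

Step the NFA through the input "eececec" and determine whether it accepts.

Answer: ACCEPT

Derivation:
initial (ε-close {0}): {0,2}
'e' @ 1: {1,2,3,4,6}
'e' @ 2: {1,2,3,4,6}
'c' @ 3: {1,2,3,4,5,6,7}  [accepting]
'e' @ 4: {1,2,3,4,6}
'c' @ 5: {1,2,3,4,5,6,7}  [accepting]
'e' @ 6: {1,2,3,4,6}
'c' @ 7: {1,2,3,4,5,6,7}  [accepting]
final: {1,2,3,4,5,6,7}; accept 5 in set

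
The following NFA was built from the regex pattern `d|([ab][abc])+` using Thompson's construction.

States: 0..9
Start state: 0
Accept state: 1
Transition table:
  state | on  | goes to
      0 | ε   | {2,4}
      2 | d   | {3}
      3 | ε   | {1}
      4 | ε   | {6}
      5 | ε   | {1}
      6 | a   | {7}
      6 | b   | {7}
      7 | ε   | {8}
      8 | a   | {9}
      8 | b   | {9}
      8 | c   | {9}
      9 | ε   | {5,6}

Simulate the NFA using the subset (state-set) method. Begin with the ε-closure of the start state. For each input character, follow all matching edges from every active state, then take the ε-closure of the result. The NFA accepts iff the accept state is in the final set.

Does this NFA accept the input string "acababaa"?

S₀ = ε-closure({0}) = {0,2,4,6}
'a' @ 1: {7,8}
'c' @ 2: {1,5,6,9}  (accept∈set)
'a' @ 3: {7,8}
'b' @ 4: {1,5,6,9}  (accept∈set)
'a' @ 5: {7,8}
'b' @ 6: {1,5,6,9}  (accept∈set)
'a' @ 7: {7,8}
'a' @ 8: {1,5,6,9}  (accept∈set)
after full input: {1,5,6,9}  (accept=1 in)

Answer: ACCEPT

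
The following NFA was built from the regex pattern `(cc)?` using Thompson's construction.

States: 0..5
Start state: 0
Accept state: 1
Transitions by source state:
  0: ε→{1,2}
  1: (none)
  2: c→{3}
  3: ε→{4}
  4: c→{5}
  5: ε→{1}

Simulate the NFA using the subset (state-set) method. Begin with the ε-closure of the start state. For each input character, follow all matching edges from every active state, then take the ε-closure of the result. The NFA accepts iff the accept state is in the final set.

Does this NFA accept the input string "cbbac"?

Answer: REJECT

Derivation:
S₀ = ε-closure({0}) = {0,1,2}
'c' @ 1: {3,4}
'b' @ 2: {}  — no active states
rest 'bac' ignored (set empty)
final: {}; accept 1 not in set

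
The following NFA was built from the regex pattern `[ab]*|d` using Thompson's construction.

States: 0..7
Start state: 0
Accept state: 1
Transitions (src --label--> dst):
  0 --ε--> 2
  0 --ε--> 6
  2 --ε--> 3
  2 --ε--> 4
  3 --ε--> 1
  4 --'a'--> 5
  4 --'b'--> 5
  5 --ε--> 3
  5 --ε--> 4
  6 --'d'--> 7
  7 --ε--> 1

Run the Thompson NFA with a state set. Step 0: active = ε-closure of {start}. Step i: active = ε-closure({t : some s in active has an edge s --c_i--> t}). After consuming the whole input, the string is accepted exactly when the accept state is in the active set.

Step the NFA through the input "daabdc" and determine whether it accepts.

Answer: REJECT

Derivation:
initial (ε-close {0}): {0,1,2,3,4,6}
'd' @ 1: {1,7}  ✓accept
'a' @ 2: {}  — dead — no transitions
rest 'abdc' ignored (set empty)
after full input: {}  (accept=1 not in)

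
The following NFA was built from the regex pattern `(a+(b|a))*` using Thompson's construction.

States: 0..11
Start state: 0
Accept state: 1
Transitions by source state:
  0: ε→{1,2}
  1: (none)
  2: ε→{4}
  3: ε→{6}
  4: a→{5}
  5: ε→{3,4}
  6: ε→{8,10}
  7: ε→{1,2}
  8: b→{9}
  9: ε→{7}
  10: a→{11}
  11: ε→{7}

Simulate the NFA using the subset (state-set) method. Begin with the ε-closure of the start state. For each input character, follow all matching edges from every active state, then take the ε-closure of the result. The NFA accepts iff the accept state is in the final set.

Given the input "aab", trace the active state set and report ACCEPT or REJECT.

initial (ε-close {0}): {0,1,2,4}
'a' @ 1: {3,4,5,6,8,10}
'a' @ 2: {1,2,3,4,5,6,7,8,10,11}  (accept∈set)
'b' @ 3: {1,2,4,7,9}  (accept∈set)
end set {1,2,4,7,9} — state 1 in

Answer: ACCEPT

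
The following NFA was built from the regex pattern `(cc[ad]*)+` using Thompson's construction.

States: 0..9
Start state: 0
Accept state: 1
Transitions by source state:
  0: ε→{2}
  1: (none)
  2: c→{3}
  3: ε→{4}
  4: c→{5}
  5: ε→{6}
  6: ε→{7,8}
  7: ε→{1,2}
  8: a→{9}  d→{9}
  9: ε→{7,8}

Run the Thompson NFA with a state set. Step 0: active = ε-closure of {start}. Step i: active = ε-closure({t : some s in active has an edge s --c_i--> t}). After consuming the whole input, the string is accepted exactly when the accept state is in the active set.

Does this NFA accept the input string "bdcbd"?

Answer: REJECT

Derivation:
initial (ε-close {0}): {0,2}
'b' @ 1: {}  — state set empty
rest 'dcbd' ignored (set empty)
final: {}; accept 1 not in set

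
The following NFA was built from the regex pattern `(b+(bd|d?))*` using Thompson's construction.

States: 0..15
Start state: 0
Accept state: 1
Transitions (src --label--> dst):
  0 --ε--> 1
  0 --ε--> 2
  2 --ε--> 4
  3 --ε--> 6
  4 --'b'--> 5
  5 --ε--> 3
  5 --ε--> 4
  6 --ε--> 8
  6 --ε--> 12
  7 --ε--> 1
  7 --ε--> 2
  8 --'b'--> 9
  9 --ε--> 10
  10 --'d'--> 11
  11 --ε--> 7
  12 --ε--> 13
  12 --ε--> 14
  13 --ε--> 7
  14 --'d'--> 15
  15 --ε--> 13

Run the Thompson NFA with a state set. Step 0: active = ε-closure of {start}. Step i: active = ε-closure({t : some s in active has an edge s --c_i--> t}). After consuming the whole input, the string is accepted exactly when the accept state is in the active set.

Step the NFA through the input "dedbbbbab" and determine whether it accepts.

Answer: REJECT

Steps:
S₀ = ε-closure({0}) = {0,1,2,4}
'd' @ 1: {}  — dead — no transitions
rest 'edbbbbab' ignored (set empty)
end set {} — state 1 not in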